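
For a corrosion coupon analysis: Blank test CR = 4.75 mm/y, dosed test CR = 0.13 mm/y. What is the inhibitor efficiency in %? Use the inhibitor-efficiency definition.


Apply the inhibitor-efficiency definition: IE = (CR_blank − CR_inh)/CR_blank × 100
IE = (4.75 − 0.13) / 4.75 × 100
IE = 4.62 / 4.75 × 100 = 97.3 %

97.3 %


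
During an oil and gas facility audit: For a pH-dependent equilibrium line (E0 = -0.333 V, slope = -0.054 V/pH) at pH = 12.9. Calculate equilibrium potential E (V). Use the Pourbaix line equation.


Apply the Pourbaix line equation: E = E0 + slope*pH
E = -0.333 + (-0.054)*12.9 = -0.333 + (-0.6966) = -1.0296 V
Rounded to 3 decimal places: E = -1.030 V

-1.030 V


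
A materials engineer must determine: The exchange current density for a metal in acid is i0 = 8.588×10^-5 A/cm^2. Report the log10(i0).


i0 = 8.588×10^-5 A/cm^2
log10(i0) = -4.066

-4.066


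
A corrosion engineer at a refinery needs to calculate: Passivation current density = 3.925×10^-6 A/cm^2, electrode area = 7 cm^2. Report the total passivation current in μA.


I = i_pass * A, then convert A → μA (×10^6)
I = 3.925×10^-6 * 7 * 10^6 = 27.48 μA

27.48 μA


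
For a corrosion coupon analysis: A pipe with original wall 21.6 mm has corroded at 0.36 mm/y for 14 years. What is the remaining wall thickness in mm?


Remaining wall = original − CR × time
t = 21.6 − 0.36*14 = 21.6 − 5.04 = 16.56 mm

16.56 mm


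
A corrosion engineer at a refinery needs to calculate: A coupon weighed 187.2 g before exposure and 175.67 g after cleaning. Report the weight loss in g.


Weight loss = initial − final
WL = 187.2 − 175.67 = 11.53 g

11.53 g


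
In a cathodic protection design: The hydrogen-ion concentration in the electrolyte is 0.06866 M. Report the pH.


pH = −log10[H+]
pH = −log10(0.06866) = 1.16

1.16


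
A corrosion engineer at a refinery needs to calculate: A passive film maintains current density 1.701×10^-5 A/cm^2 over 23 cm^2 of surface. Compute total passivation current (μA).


I = i_pass * A, then convert A → μA (×10^6)
I = 1.701×10^-5 * 23 * 10^6 = 391.23 μA

391.23 μA


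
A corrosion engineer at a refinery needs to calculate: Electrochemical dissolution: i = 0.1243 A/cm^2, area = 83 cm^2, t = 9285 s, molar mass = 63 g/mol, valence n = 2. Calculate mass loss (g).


Apply Faraday's law: m = i*A*t*M / (n*F)
Total charge passed Q = i*A*t = 0.1243*83*9285 = 95792.4165 C
m = Q*M/(n*F) = 95792.4165*63/(2*96485) = 31.27389 g

31.27389 g


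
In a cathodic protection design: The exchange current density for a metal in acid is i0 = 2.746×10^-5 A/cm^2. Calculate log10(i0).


i0 = 2.746×10^-5 A/cm^2
log10(i0) = -4.561

-4.561


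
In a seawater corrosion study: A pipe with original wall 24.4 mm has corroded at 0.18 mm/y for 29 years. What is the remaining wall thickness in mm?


Remaining wall = original − CR × time
t = 24.4 − 0.18*29 = 24.4 − 5.22 = 19.18 mm

19.18 mm


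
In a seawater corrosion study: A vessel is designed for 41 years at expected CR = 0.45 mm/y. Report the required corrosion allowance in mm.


Corrosion allowance = CR × design life
CA = 0.45 * 41 = 18.45 mm

18.45 mm


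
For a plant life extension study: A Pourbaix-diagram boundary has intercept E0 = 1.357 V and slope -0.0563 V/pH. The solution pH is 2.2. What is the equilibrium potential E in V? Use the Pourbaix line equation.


Apply the Pourbaix line equation: E = E0 + slope*pH
E = 1.357 + (-0.0563)*2.2 = 1.357 + (-0.12386) = 1.23314 V
Rounded to 3 decimal places: E = 1.233 V

1.233 V


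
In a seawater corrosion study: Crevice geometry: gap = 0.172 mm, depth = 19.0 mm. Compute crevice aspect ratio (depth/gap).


Aspect ratio = depth / gap
Ratio = 19.0 / 0.172 = 110.5

110.5


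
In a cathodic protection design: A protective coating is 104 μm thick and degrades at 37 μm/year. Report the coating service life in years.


Service life = thickness / degradation rate
Life = 104 / 37 = 2.8 years

2.8 years


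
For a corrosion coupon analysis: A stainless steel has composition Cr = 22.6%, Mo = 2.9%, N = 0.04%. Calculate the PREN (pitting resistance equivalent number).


Apply the PREN formula: PREN = Cr + 3.3*Mo + 16*N
PREN = 22.6 + 3.3*2.9 + 16*0.04
PREN = 22.6 + 9.57 + 0.64 = 32.81

32.81


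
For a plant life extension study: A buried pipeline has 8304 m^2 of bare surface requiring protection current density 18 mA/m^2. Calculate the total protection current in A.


I = area * current density, then convert mA → A (÷1000)
I = 8304 * 18 / 1000 = 149.47 A

149.47 A


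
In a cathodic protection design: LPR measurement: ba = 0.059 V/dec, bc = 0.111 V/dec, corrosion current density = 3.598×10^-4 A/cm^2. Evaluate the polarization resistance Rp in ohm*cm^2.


Apply the Stern-Geary equation: Rp = ba*bc / (2.303*icorr*(ba+bc))
ba*bc = 0.059*0.111 = 0.006549
ba+bc = 0.17; 2.303*icorr*(ba+bc) = 2.303*3.598×10^-4*0.17 = 1.408653×10^-4
Rp = 0.006549 / 1.408653×10^-4 = 46.5 ohm*cm^2

46.5 ohm*cm^2


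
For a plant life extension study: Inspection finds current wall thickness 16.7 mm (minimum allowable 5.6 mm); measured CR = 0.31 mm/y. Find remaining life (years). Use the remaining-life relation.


Apply the remaining-life relation: RL = (t_current − t_min) / CR
RL = (16.7 − 5.6) / 0.31 = 11.1 / 0.31 = 35.8 years

35.8 years


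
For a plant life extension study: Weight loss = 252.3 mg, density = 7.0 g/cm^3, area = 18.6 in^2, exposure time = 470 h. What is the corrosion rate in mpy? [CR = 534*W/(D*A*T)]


Apply the mpy weight-loss relation: CR = 534 * W / (D * A * T)
Numerator: 534 * 252.3 = 134728.2
Denominator: 7.0 * 18.6 * 470 = 61194.0
CR = 134728.2 / 61194.0 = 2.202 mpy

2.202 mpy


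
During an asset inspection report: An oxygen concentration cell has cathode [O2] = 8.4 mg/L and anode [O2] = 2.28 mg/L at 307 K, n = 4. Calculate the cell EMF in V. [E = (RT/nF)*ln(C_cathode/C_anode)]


Apply the Nernst concentration-cell relation: E = (RT/nF)*ln(C_cathode/C_anode)
RT/nF = 8.314*307/(4*96485) = 0.00661346 V
ln(8.4/2.28) = 1.30406
E = 0.00661346 * 1.30406 = 0.00862 V

0.00862 V


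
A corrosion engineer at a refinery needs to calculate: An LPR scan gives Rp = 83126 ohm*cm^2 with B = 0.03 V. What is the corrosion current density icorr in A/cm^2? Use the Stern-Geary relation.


Apply the Stern-Geary relation: icorr = B / Rp
icorr = 0.03 / 83126 = 3.609×10^-7 A/cm^2

3.609×10^-7 A/cm^2


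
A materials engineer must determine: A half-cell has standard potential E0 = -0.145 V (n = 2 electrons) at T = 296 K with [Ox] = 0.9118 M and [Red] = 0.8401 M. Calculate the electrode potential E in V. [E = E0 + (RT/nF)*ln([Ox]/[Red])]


Apply the Nernst equation: E = E0 + (RT/nF)*ln([Ox]/[Red])
Step 1: RT/nF = 8.314*296/(2*96485) = 0.01275299 V
Step 2: [Ox]/[Red] = 0.9118/0.8401 = 1.085347
Step 3: ln(1.085347) = 0.0819
Step 4: correction = 0.01275299 * 0.0819 = 0.001 V
E = -0.145 + 0.001 = -0.144 V

-0.144 V


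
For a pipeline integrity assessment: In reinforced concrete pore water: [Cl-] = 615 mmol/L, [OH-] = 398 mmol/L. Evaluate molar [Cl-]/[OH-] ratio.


Threshold parameter = [Cl-] / [OH-] (molar basis; both in mmol/L, so units cancel)
Ratio = 615 / 398 = 1.55

1.55


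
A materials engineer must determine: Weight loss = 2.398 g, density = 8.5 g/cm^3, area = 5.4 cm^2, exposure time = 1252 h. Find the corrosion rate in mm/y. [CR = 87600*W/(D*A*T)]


Apply the mm/y weight-loss relation: CR = 87600 * W / (D * A * T)
Numerator: 87600 * 2.398 = 210064.8
Denominator: 8.5 * 5.4 * 1252 = 57466.8
CR = 210064.8 / 57466.8 = 3.65541 mm/y

3.65541 mm/y


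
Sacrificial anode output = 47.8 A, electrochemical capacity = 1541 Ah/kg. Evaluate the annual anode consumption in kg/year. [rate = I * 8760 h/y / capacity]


Annual consumption = current * hours per year / capacity
Rate = 47.8 * 8760 / 1541 = 271.7 kg/year

271.7 kg/year


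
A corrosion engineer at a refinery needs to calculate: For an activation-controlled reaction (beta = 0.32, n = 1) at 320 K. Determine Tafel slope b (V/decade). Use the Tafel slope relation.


Apply the Tafel slope relation: b = 2.303*R*T/(beta*n*F)
Numerator: 2.303 * 8.314 * 320 = 6127.09
Denominator: 0.32 * 1 * 96485 = 30875.2
b = 6127.09 / 30875.2 = 0.198 V/decade

0.198 V/decade


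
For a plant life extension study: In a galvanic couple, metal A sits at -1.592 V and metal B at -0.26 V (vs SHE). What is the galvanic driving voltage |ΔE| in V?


Driving voltage is the absolute potential difference.
|ΔE| = |-1.592 − (-0.26)| = 1.332 V

1.332 V


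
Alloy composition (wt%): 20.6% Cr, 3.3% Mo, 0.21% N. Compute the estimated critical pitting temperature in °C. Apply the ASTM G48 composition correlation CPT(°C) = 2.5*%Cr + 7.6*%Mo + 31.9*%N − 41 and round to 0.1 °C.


Apply the ASTM G48 empirical CPT estimate: CPT(°C) = 2.5*%Cr + 7.6*%Mo + 31.9*%N − 41
2.5*20.6 = 51.5; 7.6*3.3 = 25.08; 31.9*0.21 = 6.699
CPT = 51.5 + 25.08 + 6.699 − 41 = 42.279 °C
Rounded to 0.1 °C: CPT ≈ 42.3 °C

42.3 °C


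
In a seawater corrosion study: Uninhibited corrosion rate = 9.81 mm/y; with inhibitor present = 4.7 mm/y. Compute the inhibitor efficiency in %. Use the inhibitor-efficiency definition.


Apply the inhibitor-efficiency definition: IE = (CR_blank − CR_inh)/CR_blank × 100
IE = (9.81 − 4.7) / 9.81 × 100
IE = 5.11 / 9.81 × 100 = 52.1 %

52.1 %


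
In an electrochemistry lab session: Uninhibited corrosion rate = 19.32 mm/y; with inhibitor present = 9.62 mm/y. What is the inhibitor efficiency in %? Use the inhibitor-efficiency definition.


Apply the inhibitor-efficiency definition: IE = (CR_blank − CR_inh)/CR_blank × 100
IE = (19.32 − 9.62) / 19.32 × 100
IE = 9.7 / 19.32 × 100 = 50.2 %

50.2 %


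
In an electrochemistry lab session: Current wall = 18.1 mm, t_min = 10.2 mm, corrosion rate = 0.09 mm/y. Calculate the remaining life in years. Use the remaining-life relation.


Apply the remaining-life relation: RL = (t_current − t_min) / CR
RL = (18.1 − 10.2) / 0.09 = 7.9 / 0.09 = 87.8 years

87.8 years


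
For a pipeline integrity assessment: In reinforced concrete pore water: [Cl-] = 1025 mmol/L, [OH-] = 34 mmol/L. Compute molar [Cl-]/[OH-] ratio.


Threshold parameter = [Cl-] / [OH-] (molar basis; both in mmol/L, so units cancel)
Ratio = 1025 / 34 = 30.15

30.15


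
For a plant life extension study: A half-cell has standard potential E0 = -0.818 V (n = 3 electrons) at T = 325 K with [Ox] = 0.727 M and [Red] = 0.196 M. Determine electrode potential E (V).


Apply the Nernst equation: E = E0 + (RT/nF)*ln([Ox]/[Red])
Step 1: RT/nF = 8.314*325/(3*96485) = 0.00933496 V
Step 2: [Ox]/[Red] = 0.727/0.196 = 3.709184
Step 3: ln(3.709184) = 1.310812
Step 4: correction = 0.00933496 * 1.310812 = 0.0122 V
E = -0.818 + 0.0122 = -0.8058 V

-0.8058 V


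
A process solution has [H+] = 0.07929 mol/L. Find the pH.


pH = −log10[H+]
pH = −log10(0.07929) = 1.1

1.1


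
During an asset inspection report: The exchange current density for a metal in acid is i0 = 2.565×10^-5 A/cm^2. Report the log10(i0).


i0 = 2.565×10^-5 A/cm^2
log10(i0) = -4.591

-4.591


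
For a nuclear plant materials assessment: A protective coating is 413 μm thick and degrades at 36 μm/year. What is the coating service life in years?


Service life = thickness / degradation rate
Life = 413 / 36 = 11.5 years

11.5 years


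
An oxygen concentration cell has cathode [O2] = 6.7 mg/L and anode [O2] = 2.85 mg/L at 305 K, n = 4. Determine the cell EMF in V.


Apply the Nernst concentration-cell relation: E = (RT/nF)*ln(C_cathode/C_anode)
RT/nF = 8.314*305/(4*96485) = 0.00657037 V
ln(6.7/2.85) = 0.85479
E = 0.00657037 * 0.85479 = 0.00562 V

0.00562 V


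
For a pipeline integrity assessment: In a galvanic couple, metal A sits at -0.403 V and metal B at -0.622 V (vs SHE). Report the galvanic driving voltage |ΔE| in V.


Driving voltage is the absolute potential difference.
|ΔE| = |-0.403 − (-0.622)| = 0.219 V

0.219 V


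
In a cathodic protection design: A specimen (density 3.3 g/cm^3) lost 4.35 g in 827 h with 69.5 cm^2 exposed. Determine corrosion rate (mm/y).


Apply the mm/y weight-loss relation: CR = 87600 * W / (D * A * T)
Numerator: 87600 * 4.35 = 381060.0
Denominator: 3.3 * 69.5 * 827 = 189672.45
CR = 381060.0 / 189672.45 = 2.00904 mm/y

2.00904 mm/y


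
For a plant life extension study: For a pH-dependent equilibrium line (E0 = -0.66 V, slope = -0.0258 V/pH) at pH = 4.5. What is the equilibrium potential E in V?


Apply the Pourbaix line equation: E = E0 + slope*pH
E = -0.66 + (-0.0258)*4.5 = -0.66 + (-0.1161) = -0.7761 V
Rounded to 3 decimal places: E = -0.776 V

-0.776 V


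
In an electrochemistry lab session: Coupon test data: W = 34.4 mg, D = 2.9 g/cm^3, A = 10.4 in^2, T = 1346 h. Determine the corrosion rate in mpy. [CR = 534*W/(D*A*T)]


Apply the mpy weight-loss relation: CR = 534 * W / (D * A * T)
Numerator: 534 * 34.4 = 18369.6
Denominator: 2.9 * 10.4 * 1346 = 40595.36
CR = 18369.6 / 40595.36 = 0.4525 mpy

0.4525 mpy


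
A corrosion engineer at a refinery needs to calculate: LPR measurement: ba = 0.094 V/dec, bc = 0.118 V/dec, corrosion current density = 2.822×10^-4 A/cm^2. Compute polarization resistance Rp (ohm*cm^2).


Apply the Stern-Geary equation: Rp = ba*bc / (2.303*icorr*(ba+bc))
ba*bc = 0.094*0.118 = 0.011092
ba+bc = 0.212; 2.303*icorr*(ba+bc) = 2.303*2.822×10^-4*0.212 = 1.377802×10^-4
Rp = 0.011092 / 1.377802×10^-4 = 80.5 ohm*cm^2

80.5 ohm*cm^2


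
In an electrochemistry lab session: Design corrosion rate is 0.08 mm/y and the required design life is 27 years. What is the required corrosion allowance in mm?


Corrosion allowance = CR × design life
CA = 0.08 * 27 = 2.16 mm

2.16 mm


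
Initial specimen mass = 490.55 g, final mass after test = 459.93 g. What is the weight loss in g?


Weight loss = initial − final
WL = 490.55 − 459.93 = 30.62 g

30.62 g


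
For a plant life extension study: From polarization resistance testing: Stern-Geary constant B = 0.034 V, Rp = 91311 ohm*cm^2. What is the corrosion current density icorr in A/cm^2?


Apply the Stern-Geary relation: icorr = B / Rp
icorr = 0.034 / 91311 = 3.724×10^-7 A/cm^2

3.724×10^-7 A/cm^2


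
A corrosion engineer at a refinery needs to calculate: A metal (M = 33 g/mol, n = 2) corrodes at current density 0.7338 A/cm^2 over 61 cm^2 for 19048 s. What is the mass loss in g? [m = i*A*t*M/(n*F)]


Apply Faraday's law: m = i*A*t*M / (n*F)
Total charge passed Q = i*A*t = 0.7338*61*19048 = 852622.7664 C
m = Q*M/(n*F) = 852622.7664*33/(2*96485) = 145.808 g

145.808 g


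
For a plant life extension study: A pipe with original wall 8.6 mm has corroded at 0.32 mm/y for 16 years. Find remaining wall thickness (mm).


Remaining wall = original − CR × time
t = 8.6 − 0.32*16 = 8.6 − 5.12 = 3.48 mm

3.48 mm


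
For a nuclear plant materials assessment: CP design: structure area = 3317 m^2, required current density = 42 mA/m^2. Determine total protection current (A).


I = area * current density, then convert mA → A (÷1000)
I = 3317 * 42 / 1000 = 139.31 A

139.31 A


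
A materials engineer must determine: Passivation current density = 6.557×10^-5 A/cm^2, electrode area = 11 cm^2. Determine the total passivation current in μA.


I = i_pass * A, then convert A → μA (×10^6)
I = 6.557×10^-5 * 11 * 10^6 = 721.27 μA

721.27 μA


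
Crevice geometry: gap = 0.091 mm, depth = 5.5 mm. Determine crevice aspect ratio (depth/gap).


Aspect ratio = depth / gap
Ratio = 5.5 / 0.091 = 60.4

60.4


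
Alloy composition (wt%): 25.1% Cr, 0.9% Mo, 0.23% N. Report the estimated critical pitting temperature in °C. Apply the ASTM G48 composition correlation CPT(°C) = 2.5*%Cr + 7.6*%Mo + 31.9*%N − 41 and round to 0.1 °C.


Apply the ASTM G48 empirical CPT estimate: CPT(°C) = 2.5*%Cr + 7.6*%Mo + 31.9*%N − 41
2.5*25.1 = 62.75; 7.6*0.9 = 6.84; 31.9*0.23 = 7.337
CPT = 62.75 + 6.84 + 7.337 − 41 = 35.927 °C
Rounded to 0.1 °C: CPT ≈ 35.9 °C

35.9 °C


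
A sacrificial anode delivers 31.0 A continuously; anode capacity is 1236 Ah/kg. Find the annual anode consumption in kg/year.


Annual consumption = current * hours per year / capacity
Rate = 31.0 * 8760 / 1236 = 219.7 kg/year

219.7 kg/year


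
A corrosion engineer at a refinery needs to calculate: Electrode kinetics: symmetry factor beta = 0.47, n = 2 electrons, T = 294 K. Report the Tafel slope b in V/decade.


Apply the Tafel slope relation: b = 2.303*R*T/(beta*n*F)
Numerator: 2.303 * 8.314 * 294 = 5629.26
Denominator: 0.47 * 2 * 96485 = 90695.9
b = 5629.26 / 90695.9 = 0.0621 V/decade

0.0621 V/decade


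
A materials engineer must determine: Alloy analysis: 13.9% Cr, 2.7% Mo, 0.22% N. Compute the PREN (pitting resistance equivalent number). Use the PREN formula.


Apply the PREN formula: PREN = Cr + 3.3*Mo + 16*N
PREN = 13.9 + 3.3*2.7 + 16*0.22
PREN = 13.9 + 8.91 + 3.52 = 26.33

26.33


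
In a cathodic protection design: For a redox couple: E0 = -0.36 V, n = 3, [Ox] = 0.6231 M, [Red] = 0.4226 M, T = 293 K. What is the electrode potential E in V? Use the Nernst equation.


Apply the Nernst equation: E = E0 + (RT/nF)*ln([Ox]/[Red])
Step 1: RT/nF = 8.314*293/(3*96485) = 0.00841582 V
Step 2: [Ox]/[Red] = 0.6231/0.4226 = 1.474444
Step 3: ln(1.474444) = 0.388281
Step 4: correction = 0.00841582 * 0.388281 = 0.003 V
E = -0.36 + 0.003 = -0.357 V

-0.357 V


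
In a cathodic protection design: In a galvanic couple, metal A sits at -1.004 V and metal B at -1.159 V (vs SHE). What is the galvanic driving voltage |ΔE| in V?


Driving voltage is the absolute potential difference.
|ΔE| = |-1.004 − (-1.159)| = 0.155 V

0.155 V


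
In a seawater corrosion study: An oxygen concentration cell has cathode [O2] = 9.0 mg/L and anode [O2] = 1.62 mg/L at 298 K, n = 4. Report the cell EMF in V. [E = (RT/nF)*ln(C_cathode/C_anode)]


Apply the Nernst concentration-cell relation: E = (RT/nF)*ln(C_cathode/C_anode)
RT/nF = 8.314*298/(4*96485) = 0.00641958 V
ln(9.0/1.62) = 1.7148
E = 0.00641958 * 1.7148 = 0.01101 V

0.01101 V


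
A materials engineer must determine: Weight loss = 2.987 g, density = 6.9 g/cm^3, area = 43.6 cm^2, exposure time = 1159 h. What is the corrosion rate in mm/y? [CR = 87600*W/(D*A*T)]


Apply the mm/y weight-loss relation: CR = 87600 * W / (D * A * T)
Numerator: 87600 * 2.987 = 261661.2
Denominator: 6.9 * 43.6 * 1159 = 348673.56
CR = 261661.2 / 348673.56 = 0.75045 mm/y

0.75045 mm/y


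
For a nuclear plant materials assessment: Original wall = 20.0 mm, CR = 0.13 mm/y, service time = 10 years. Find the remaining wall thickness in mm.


Remaining wall = original − CR × time
t = 20.0 − 0.13*10 = 20.0 − 1.3 = 18.7 mm

18.7 mm


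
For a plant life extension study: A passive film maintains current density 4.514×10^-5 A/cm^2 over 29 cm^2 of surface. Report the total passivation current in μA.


I = i_pass * A, then convert A → μA (×10^6)
I = 4.514×10^-5 * 29 * 10^6 = 1309.06 μA

1309.06 μA


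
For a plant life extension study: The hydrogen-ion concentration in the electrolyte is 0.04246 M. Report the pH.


pH = −log10[H+]
pH = −log10(0.04246) = 1.37

1.37


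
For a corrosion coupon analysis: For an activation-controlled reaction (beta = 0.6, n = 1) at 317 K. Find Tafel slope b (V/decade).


Apply the Tafel slope relation: b = 2.303*R*T/(beta*n*F)
Numerator: 2.303 * 8.314 * 317 = 6069.64
Denominator: 0.6 * 1 * 96485 = 57891.0
b = 6069.64 / 57891.0 = 0.1048 V/decade

0.1048 V/decade


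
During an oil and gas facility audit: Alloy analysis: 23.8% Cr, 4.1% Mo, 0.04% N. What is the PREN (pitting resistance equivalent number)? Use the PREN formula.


Apply the PREN formula: PREN = Cr + 3.3*Mo + 16*N
PREN = 23.8 + 3.3*4.1 + 16*0.04
PREN = 23.8 + 13.53 + 0.64 = 37.97

37.97


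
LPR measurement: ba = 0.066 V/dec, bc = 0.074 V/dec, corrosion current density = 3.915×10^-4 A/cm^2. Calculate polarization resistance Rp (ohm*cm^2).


Apply the Stern-Geary equation: Rp = ba*bc / (2.303*icorr*(ba+bc))
ba*bc = 0.066*0.074 = 0.004884
ba+bc = 0.14; 2.303*icorr*(ba+bc) = 2.303*3.915×10^-4*0.14 = 1.2622743×10^-4
Rp = 0.004884 / 1.2622743×10^-4 = 38.7 ohm*cm^2

38.7 ohm*cm^2


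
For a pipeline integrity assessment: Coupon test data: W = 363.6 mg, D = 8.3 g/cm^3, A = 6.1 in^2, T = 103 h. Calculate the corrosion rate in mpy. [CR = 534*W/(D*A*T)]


Apply the mpy weight-loss relation: CR = 534 * W / (D * A * T)
Numerator: 534 * 363.6 = 194162.4
Denominator: 8.3 * 6.1 * 103 = 5214.89
CR = 194162.4 / 5214.89 = 37.232 mpy

37.232 mpy


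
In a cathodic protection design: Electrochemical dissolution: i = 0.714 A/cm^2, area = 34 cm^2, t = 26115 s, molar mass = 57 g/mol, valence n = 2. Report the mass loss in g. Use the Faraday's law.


Apply Faraday's law: m = i*A*t*M / (n*F)
Total charge passed Q = i*A*t = 0.714*34*26115 = 633967.74 C
m = Q*M/(n*F) = 633967.74*57/(2*96485) = 187.2631 g

187.2631 g


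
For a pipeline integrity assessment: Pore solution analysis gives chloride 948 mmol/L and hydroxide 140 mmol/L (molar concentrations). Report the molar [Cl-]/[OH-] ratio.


Threshold parameter = [Cl-] / [OH-] (molar basis; both in mmol/L, so units cancel)
Ratio = 948 / 140 = 6.77

6.77


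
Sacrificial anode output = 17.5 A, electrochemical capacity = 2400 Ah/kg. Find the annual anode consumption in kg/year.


Annual consumption = current * hours per year / capacity
Rate = 17.5 * 8760 / 2400 = 63.9 kg/year

63.9 kg/year


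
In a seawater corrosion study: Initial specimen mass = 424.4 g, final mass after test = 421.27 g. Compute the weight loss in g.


Weight loss = initial − final
WL = 424.4 − 421.27 = 3.13 g

3.13 g


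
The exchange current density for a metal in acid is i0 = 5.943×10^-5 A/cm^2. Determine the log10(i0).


i0 = 5.943×10^-5 A/cm^2
log10(i0) = -4.226

-4.226


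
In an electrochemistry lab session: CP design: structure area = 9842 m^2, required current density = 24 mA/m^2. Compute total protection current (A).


I = area * current density, then convert mA → A (÷1000)
I = 9842 * 24 / 1000 = 236.21 A

236.21 A


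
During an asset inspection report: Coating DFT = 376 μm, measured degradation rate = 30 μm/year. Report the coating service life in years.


Service life = thickness / degradation rate
Life = 376 / 30 = 12.5 years

12.5 years


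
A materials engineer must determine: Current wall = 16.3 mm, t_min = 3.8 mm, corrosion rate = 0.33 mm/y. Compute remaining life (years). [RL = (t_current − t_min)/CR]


Apply the remaining-life relation: RL = (t_current − t_min) / CR
RL = (16.3 − 3.8) / 0.33 = 12.5 / 0.33 = 37.9 years

37.9 years


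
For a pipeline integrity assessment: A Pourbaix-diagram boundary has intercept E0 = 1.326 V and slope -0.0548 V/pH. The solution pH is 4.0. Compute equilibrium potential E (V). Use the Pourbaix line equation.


Apply the Pourbaix line equation: E = E0 + slope*pH
E = 1.326 + (-0.0548)*4.0 = 1.326 + (-0.2192) = 1.1068 V
Rounded to 3 decimal places: E = 1.107 V

1.107 V


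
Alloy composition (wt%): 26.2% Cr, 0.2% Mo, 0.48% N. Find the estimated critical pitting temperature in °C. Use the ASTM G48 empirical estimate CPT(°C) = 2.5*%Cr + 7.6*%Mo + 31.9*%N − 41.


Apply the ASTM G48 empirical CPT estimate: CPT(°C) = 2.5*%Cr + 7.6*%Mo + 31.9*%N − 41
2.5*26.2 = 65.5; 7.6*0.2 = 1.52; 31.9*0.48 = 15.312
CPT = 65.5 + 1.52 + 15.312 − 41 = 41.332 °C
Rounded to 0.1 °C: CPT ≈ 41.3 °C

41.3 °C


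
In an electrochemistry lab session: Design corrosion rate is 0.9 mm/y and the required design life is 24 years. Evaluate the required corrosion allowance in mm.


Corrosion allowance = CR × design life
CA = 0.9 * 24 = 21.6 mm

21.6 mm


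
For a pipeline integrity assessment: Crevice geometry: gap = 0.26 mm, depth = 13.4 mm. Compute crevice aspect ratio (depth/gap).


Aspect ratio = depth / gap
Ratio = 13.4 / 0.26 = 51.5

51.5


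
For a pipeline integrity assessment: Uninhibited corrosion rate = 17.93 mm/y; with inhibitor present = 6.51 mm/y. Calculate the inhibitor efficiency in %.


Apply the inhibitor-efficiency definition: IE = (CR_blank − CR_inh)/CR_blank × 100
IE = (17.93 − 6.51) / 17.93 × 100
IE = 11.42 / 17.93 × 100 = 63.7 %

63.7 %


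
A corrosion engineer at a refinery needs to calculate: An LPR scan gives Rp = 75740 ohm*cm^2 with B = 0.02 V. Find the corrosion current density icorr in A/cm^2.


Apply the Stern-Geary relation: icorr = B / Rp
icorr = 0.02 / 75740 = 2.641×10^-7 A/cm^2

2.641×10^-7 A/cm^2


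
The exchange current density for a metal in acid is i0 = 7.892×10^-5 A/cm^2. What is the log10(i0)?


i0 = 7.892×10^-5 A/cm^2
log10(i0) = -4.103

-4.103


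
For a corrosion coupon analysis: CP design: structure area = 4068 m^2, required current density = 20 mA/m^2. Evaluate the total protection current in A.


I = area * current density, then convert mA → A (÷1000)
I = 4068 * 20 / 1000 = 81.36 A

81.36 A


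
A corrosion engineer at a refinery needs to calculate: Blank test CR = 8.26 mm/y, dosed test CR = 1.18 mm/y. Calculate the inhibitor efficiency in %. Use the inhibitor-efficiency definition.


Apply the inhibitor-efficiency definition: IE = (CR_blank − CR_inh)/CR_blank × 100
IE = (8.26 − 1.18) / 8.26 × 100
IE = 7.08 / 8.26 × 100 = 85.7 %

85.7 %


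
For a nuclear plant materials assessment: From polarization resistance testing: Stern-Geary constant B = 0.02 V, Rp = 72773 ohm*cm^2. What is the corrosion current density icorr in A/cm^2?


Apply the Stern-Geary relation: icorr = B / Rp
icorr = 0.02 / 72773 = 2.748×10^-7 A/cm^2

2.748×10^-7 A/cm^2


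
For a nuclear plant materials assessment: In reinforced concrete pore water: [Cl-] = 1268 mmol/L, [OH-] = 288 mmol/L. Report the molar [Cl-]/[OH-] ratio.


Threshold parameter = [Cl-] / [OH-] (molar basis; both in mmol/L, so units cancel)
Ratio = 1268 / 288 = 4.4

4.4


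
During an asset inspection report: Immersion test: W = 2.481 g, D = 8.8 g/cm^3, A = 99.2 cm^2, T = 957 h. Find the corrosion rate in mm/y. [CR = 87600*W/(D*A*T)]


Apply the mm/y weight-loss relation: CR = 87600 * W / (D * A * T)
Numerator: 87600 * 2.481 = 217335.6
Denominator: 8.8 * 99.2 * 957 = 835422.72
CR = 217335.6 / 835422.72 = 0.26015 mm/y

0.26015 mm/y


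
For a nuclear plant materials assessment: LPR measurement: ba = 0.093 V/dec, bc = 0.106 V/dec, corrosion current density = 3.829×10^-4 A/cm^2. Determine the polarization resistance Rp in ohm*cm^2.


Apply the Stern-Geary equation: Rp = ba*bc / (2.303*icorr*(ba+bc))
ba*bc = 0.093*0.106 = 0.009858
ba+bc = 0.199; 2.303*icorr*(ba+bc) = 2.303*3.829×10^-4*0.199 = 1.7548192×10^-4
Rp = 0.009858 / 1.7548192×10^-4 = 56.2 ohm*cm^2

56.2 ohm*cm^2


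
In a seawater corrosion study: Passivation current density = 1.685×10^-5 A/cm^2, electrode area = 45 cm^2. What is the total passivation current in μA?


I = i_pass * A, then convert A → μA (×10^6)
I = 1.685×10^-5 * 45 * 10^6 = 758.25 μA

758.25 μA


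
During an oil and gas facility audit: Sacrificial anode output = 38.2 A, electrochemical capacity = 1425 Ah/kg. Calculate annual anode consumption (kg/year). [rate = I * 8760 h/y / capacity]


Annual consumption = current * hours per year / capacity
Rate = 38.2 * 8760 / 1425 = 234.8 kg/year

234.8 kg/year


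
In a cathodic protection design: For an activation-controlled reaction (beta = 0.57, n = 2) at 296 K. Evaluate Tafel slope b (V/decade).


Apply the Tafel slope relation: b = 2.303*R*T/(beta*n*F)
Numerator: 2.303 * 8.314 * 296 = 5667.55
Denominator: 0.57 * 2 * 96485 = 109992.9
b = 5667.55 / 109992.9 = 0.052 V/decade

0.052 V/decade


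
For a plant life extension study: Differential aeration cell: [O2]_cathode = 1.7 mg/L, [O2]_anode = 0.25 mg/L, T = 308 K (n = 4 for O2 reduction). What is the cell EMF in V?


Apply the Nernst concentration-cell relation: E = (RT/nF)*ln(C_cathode/C_anode)
RT/nF = 8.314*308/(4*96485) = 0.006635 V
ln(1.7/0.25) = 1.91692
E = 0.006635 * 1.91692 = 0.01272 V

0.01272 V


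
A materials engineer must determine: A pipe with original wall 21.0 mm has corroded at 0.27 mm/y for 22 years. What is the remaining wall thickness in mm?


Remaining wall = original − CR × time
t = 21.0 − 0.27*22 = 21.0 − 5.94 = 15.06 mm

15.06 mm


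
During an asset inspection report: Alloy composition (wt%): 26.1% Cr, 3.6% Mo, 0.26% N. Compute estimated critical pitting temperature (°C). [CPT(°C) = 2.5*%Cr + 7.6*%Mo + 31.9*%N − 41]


Apply the ASTM G48 empirical CPT estimate: CPT(°C) = 2.5*%Cr + 7.6*%Mo + 31.9*%N − 41
2.5*26.1 = 65.25; 7.6*3.6 = 27.36; 31.9*0.26 = 8.294
CPT = 65.25 + 27.36 + 8.294 − 41 = 59.904 °C
Rounded to 0.1 °C: CPT ≈ 59.9 °C

59.9 °C


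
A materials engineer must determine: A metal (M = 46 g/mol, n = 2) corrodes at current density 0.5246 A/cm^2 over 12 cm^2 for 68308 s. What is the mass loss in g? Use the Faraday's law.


Apply Faraday's law: m = i*A*t*M / (n*F)
Total charge passed Q = i*A*t = 0.5246*12*68308 = 430012.5216 C
m = Q*M/(n*F) = 430012.5216*46/(2*96485) = 102.506 g

102.506 g


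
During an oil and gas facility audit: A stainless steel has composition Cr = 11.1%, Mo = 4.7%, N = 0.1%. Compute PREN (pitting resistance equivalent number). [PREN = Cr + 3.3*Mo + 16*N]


Apply the PREN formula: PREN = Cr + 3.3*Mo + 16*N
PREN = 11.1 + 3.3*4.7 + 16*0.1
PREN = 11.1 + 15.51 + 1.6 = 28.21

28.21


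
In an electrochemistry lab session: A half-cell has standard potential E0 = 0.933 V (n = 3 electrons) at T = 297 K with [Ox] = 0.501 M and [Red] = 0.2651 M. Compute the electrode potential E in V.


Apply the Nernst equation: E = E0 + (RT/nF)*ln([Ox]/[Red])
Step 1: RT/nF = 8.314*297/(3*96485) = 0.00853071 V
Step 2: [Ox]/[Red] = 0.501/0.2651 = 1.889853
Step 3: ln(1.889853) = 0.636499
Step 4: correction = 0.00853071 * 0.636499 = 0.005 V
E = 0.933 + 0.005 = 0.938 V

0.938 V


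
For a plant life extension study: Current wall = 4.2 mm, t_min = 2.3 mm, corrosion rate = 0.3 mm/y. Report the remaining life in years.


Apply the remaining-life relation: RL = (t_current − t_min) / CR
RL = (4.2 − 2.3) / 0.3 = 1.9 / 0.3 = 6.3 years

6.3 years


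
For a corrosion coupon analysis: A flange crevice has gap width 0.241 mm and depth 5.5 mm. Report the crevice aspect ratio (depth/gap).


Aspect ratio = depth / gap
Ratio = 5.5 / 0.241 = 22.8

22.8


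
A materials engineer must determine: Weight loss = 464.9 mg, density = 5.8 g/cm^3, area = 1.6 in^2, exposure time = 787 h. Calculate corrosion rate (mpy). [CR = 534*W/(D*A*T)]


Apply the mpy weight-loss relation: CR = 534 * W / (D * A * T)
Numerator: 534 * 464.9 = 248256.6
Denominator: 5.8 * 1.6 * 787 = 7303.36
CR = 248256.6 / 7303.36 = 33.992 mpy

33.992 mpy


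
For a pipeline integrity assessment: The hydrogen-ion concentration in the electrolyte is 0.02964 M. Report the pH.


pH = −log10[H+]
pH = −log10(0.02964) = 1.53

1.53


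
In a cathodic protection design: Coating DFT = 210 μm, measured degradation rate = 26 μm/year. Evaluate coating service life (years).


Service life = thickness / degradation rate
Life = 210 / 26 = 8.1 years

8.1 years


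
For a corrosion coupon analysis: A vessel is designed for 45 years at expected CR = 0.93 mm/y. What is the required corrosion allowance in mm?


Corrosion allowance = CR × design life
CA = 0.93 * 45 = 41.85 mm

41.85 mm


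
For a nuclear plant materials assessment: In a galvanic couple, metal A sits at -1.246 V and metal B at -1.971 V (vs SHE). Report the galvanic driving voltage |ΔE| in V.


Driving voltage is the absolute potential difference.
|ΔE| = |-1.246 − (-1.971)| = 0.725 V

0.725 V


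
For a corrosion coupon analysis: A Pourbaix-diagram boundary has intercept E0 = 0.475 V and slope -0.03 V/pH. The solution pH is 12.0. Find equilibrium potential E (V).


Apply the Pourbaix line equation: E = E0 + slope*pH
E = 0.475 + (-0.03)*12.0 = 0.475 + (-0.36) = 0.115 V
Rounded to 4 decimal places: E = 0.1150 V

0.1150 V


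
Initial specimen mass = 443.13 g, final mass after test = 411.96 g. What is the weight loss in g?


Weight loss = initial − final
WL = 443.13 − 411.96 = 31.17 g

31.17 g


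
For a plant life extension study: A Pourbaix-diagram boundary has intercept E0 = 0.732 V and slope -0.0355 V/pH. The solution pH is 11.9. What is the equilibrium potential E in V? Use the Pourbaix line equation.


Apply the Pourbaix line equation: E = E0 + slope*pH
E = 0.732 + (-0.0355)*11.9 = 0.732 + (-0.42245) = 0.30955 V
Rounded to 4 decimal places: E = 0.3096 V

0.3096 V


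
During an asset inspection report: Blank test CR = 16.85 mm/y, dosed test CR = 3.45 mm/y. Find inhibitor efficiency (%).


Apply the inhibitor-efficiency definition: IE = (CR_blank − CR_inh)/CR_blank × 100
IE = (16.85 − 3.45) / 16.85 × 100
IE = 13.4 / 16.85 × 100 = 79.5 %

79.5 %


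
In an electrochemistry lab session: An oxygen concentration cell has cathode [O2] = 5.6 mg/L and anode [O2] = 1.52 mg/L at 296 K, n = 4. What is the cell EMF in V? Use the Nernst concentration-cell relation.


Apply the Nernst concentration-cell relation: E = (RT/nF)*ln(C_cathode/C_anode)
RT/nF = 8.314*296/(4*96485) = 0.00637649 V
ln(5.6/1.52) = 1.30406
E = 0.00637649 * 1.30406 = 0.00832 V

0.00832 V


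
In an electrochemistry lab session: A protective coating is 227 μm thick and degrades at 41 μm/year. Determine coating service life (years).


Service life = thickness / degradation rate
Life = 227 / 41 = 5.5 years

5.5 years


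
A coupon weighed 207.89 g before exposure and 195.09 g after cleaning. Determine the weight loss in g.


Weight loss = initial − final
WL = 207.89 − 195.09 = 12.8 g

12.8 g


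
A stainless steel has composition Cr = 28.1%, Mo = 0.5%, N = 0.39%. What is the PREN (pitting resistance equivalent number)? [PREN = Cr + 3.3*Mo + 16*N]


Apply the PREN formula: PREN = Cr + 3.3*Mo + 16*N
PREN = 28.1 + 3.3*0.5 + 16*0.39
PREN = 28.1 + 1.65 + 6.24 = 35.99

35.99


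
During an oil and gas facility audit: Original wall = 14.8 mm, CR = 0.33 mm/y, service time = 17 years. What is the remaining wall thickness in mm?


Remaining wall = original − CR × time
t = 14.8 − 0.33*17 = 14.8 − 5.61 = 9.19 mm

9.19 mm


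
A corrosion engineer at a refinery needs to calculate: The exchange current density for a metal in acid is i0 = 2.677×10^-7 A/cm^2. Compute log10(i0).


i0 = 2.677×10^-7 A/cm^2
log10(i0) = -6.572

-6.572


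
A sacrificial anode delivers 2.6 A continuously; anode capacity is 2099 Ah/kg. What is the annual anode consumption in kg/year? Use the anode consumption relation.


Annual consumption = current * hours per year / capacity
Rate = 2.6 * 8760 / 2099 = 10.9 kg/year

10.9 kg/year


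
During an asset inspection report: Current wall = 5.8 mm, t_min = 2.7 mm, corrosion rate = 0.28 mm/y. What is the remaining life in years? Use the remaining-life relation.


Apply the remaining-life relation: RL = (t_current − t_min) / CR
RL = (5.8 − 2.7) / 0.28 = 3.1 / 0.28 = 11.1 years

11.1 years


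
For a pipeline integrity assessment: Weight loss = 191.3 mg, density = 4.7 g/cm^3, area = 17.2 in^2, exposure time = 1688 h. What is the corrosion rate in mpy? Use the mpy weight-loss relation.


Apply the mpy weight-loss relation: CR = 534 * W / (D * A * T)
Numerator: 534 * 191.3 = 102154.2
Denominator: 4.7 * 17.2 * 1688 = 136457.92
CR = 102154.2 / 136457.92 = 0.7486 mpy

0.7486 mpy


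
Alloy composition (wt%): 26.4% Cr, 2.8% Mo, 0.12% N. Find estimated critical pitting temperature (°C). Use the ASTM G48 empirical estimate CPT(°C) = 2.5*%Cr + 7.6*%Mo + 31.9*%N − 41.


Apply the ASTM G48 empirical CPT estimate: CPT(°C) = 2.5*%Cr + 7.6*%Mo + 31.9*%N − 41
2.5*26.4 = 66; 7.6*2.8 = 21.28; 31.9*0.12 = 3.828
CPT = 66 + 21.28 + 3.828 − 41 = 50.108 °C
Rounded to 0.1 °C: CPT ≈ 50.1 °C

50.1 °C


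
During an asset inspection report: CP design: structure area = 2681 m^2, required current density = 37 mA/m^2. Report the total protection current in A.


I = area * current density, then convert mA → A (÷1000)
I = 2681 * 37 / 1000 = 99.2 A

99.2 A


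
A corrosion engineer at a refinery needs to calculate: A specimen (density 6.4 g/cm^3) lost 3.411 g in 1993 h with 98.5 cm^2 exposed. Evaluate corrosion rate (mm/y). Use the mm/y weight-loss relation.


Apply the mm/y weight-loss relation: CR = 87600 * W / (D * A * T)
Numerator: 87600 * 3.411 = 298803.6
Denominator: 6.4 * 98.5 * 1993 = 1256387.2
CR = 298803.6 / 1256387.2 = 0.2378 mm/y

0.2378 mm/y


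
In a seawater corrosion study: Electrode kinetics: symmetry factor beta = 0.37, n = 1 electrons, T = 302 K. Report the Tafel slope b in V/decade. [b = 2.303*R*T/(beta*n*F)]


Apply the Tafel slope relation: b = 2.303*R*T/(beta*n*F)
Numerator: 2.303 * 8.314 * 302 = 5782.44
Denominator: 0.37 * 1 * 96485 = 35699.45
b = 5782.44 / 35699.45 = 0.162 V/decade

0.162 V/decade


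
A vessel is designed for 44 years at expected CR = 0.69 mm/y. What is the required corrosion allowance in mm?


Corrosion allowance = CR × design life
CA = 0.69 * 44 = 30.36 mm

30.36 mm


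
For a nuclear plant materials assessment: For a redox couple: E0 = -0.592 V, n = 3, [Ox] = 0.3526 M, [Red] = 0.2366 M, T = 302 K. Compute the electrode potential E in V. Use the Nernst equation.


Apply the Nernst equation: E = E0 + (RT/nF)*ln([Ox]/[Red])
Step 1: RT/nF = 8.314*302/(3*96485) = 0.00867433 V
Step 2: [Ox]/[Red] = 0.3526/0.2366 = 1.490279
Step 3: ln(1.490279) = 0.398963
Step 4: correction = 0.00867433 * 0.398963 = 0.003 V
E = -0.592 + 0.003 = -0.589 V

-0.589 V


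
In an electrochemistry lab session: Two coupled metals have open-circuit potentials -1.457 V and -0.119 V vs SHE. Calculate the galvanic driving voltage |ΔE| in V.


Driving voltage is the absolute potential difference.
|ΔE| = |-1.457 − (-0.119)| = 1.338 V

1.338 V


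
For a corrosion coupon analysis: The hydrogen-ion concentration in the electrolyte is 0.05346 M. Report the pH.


pH = −log10[H+]
pH = −log10(0.05346) = 1.27

1.27


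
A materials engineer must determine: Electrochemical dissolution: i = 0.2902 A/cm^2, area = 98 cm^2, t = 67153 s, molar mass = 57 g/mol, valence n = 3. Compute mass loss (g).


Apply Faraday's law: m = i*A*t*M / (n*F)
Total charge passed Q = i*A*t = 0.2902*98*67153 = 1909804.4588 C
m = Q*M/(n*F) = 1909804.4588*57/(3*96485) = 376.082 g

376.082 g


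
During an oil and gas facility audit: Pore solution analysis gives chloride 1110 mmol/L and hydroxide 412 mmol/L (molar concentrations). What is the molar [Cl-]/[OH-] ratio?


Threshold parameter = [Cl-] / [OH-] (molar basis; both in mmol/L, so units cancel)
Ratio = 1110 / 412 = 2.69

2.69


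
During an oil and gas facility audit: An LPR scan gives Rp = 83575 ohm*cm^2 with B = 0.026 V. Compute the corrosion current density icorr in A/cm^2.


Apply the Stern-Geary relation: icorr = B / Rp
icorr = 0.026 / 83575 = 3.111×10^-7 A/cm^2

3.111×10^-7 A/cm^2


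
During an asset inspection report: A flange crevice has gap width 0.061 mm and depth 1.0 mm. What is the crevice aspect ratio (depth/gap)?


Aspect ratio = depth / gap
Ratio = 1.0 / 0.061 = 16.4

16.4


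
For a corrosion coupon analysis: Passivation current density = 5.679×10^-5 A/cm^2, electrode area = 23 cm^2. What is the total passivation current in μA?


I = i_pass * A, then convert A → μA (×10^6)
I = 5.679×10^-5 * 23 * 10^6 = 1306.17 μA

1306.17 μA


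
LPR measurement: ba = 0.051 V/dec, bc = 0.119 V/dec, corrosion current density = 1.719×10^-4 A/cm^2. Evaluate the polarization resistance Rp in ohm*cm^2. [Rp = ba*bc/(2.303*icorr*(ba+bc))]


Apply the Stern-Geary equation: Rp = ba*bc / (2.303*icorr*(ba+bc))
ba*bc = 0.051*0.119 = 0.006069
ba+bc = 0.17; 2.303*icorr*(ba+bc) = 2.303*1.719×10^-4*0.17 = 6.7300569×10^-5
Rp = 0.006069 / 6.7300569×10^-5 = 90.18 ohm*cm^2

90.18 ohm*cm^2
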